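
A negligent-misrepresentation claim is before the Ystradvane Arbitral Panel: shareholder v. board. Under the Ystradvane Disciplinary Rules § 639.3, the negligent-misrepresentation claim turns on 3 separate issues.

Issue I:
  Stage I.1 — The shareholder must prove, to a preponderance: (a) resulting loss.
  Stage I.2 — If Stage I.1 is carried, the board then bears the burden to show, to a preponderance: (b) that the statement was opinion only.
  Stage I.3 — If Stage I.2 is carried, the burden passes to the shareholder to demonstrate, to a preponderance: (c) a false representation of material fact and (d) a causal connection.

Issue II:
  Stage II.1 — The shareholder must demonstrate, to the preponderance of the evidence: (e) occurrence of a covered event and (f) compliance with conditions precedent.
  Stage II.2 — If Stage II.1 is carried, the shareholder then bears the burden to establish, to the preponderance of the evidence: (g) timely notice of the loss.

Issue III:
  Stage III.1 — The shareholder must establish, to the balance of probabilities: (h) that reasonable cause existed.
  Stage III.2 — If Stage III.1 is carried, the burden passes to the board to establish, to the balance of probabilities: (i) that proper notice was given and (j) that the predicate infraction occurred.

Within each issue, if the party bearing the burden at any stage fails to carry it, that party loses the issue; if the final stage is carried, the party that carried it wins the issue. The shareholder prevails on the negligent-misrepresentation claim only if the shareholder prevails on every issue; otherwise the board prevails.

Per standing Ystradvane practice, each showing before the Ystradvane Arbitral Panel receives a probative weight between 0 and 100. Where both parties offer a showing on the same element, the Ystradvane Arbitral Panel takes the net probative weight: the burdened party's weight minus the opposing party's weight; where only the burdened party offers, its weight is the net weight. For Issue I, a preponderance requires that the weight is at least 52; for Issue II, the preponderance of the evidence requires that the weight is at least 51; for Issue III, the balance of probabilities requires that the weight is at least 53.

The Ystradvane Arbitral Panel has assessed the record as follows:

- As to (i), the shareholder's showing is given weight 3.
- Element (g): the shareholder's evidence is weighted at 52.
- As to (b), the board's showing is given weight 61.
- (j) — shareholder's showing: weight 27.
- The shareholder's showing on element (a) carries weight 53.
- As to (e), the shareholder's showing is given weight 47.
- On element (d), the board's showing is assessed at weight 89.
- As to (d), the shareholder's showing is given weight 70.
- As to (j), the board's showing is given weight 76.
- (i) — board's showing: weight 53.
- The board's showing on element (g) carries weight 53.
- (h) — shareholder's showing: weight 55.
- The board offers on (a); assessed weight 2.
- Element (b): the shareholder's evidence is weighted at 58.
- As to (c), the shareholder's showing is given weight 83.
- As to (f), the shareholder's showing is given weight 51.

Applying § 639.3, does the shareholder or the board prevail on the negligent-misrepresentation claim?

— Issue I —
At Stage I.1 the shareholder must meet a preponderance (weight is at least 52): on (a) the weight is 53 less the opposing 2 gives net 51, < 52, so (a) does not meet the standard.
  The shareholder does not carry Stage I.1.
So the board prevails on this issue.
— Issue II —
Stage II.1 — burden on shareholder; standard: the preponderance of the evidence (weight is at least 51).
    (e): 47 < 51 [not met]
    (f): 51 ≥ 51 [met]
  Stage II.1 not carried; the shareholder fails its burden.
The board prevails on this issue.
— Issue III —
At Stage III.1 the shareholder must meet the balance of probabilities (weight is at least 53): on (h) the weight is 55, which does reach 53, so (h) meets the standard.
  The shareholder carries Stage III.1; the board now bears the burden.
At Stage III.2 the board must meet the balance of probabilities (weight is at least 53): on (i) the weight is 53 less the opposing 3 gives net 50, which does not reach 53, so (i) does not meet the standard; on (j) the weight is 76 less the opposing 27 gives net 49, < 53, so (j) does not meet the standard.
  The board does not carry Stage III.2.
The analysis ends at Stage III.2; the shareholder prevails on this issue.
Per-issue: Issue I → board; Issue II → board; Issue III → shareholder. The shareholder must prevail on every issue; overall, the board prevails.

board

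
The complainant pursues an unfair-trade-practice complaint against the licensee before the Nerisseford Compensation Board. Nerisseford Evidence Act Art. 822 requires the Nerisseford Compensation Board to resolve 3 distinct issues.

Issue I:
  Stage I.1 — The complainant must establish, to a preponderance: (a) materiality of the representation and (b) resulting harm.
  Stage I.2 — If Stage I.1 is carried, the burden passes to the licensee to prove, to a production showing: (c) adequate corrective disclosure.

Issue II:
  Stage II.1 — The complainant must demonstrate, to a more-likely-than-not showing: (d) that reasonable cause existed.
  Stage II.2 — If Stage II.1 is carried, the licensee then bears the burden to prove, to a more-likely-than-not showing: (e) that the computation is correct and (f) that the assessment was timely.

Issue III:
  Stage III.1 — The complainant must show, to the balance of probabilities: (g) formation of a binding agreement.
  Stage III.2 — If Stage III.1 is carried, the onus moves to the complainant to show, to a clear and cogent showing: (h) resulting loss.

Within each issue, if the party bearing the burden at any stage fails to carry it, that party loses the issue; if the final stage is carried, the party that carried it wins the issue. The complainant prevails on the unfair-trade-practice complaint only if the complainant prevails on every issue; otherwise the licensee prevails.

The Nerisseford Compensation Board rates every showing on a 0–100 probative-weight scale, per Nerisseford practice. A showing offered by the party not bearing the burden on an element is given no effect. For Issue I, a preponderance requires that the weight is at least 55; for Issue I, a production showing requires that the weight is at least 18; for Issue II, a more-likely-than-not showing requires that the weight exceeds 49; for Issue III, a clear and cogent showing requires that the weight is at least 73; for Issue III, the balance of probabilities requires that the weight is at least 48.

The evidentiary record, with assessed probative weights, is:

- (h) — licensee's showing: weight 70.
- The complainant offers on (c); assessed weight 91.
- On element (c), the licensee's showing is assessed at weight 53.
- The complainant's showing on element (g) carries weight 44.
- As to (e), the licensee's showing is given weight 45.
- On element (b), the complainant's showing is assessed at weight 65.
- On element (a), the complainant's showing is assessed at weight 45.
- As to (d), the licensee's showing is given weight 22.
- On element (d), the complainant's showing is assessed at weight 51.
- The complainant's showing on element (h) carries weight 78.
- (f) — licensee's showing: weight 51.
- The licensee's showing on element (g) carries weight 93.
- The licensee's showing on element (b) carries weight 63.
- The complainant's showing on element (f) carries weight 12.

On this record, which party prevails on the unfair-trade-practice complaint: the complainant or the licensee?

licensee

— Issue I —
Stage I.1 — burden on complainant; standard: a preponderance (weight is at least 55).
    (a): 45 < 55 [not met]
    (b): 65 (licensee's 63 disregarded) ≥ 55 [met]
  The complainant does not carry Stage I.1.
The licensee prevails on this issue.
— Issue II —
Stage II.1 (complainant, a more-likely-than-not showing, weight exceeds 49): (d) 51 (licensee's 22 disregarded) > 49 — meets.
  Stage II.1 is satisfied; the onus moves to the licensee.
Stage II.2 (licensee, a more-likely-than-not showing, weight exceeds 49): (e) 45 ≤ 49 — fails; (f) 51 (complainant's 12 disregarded) > 49 — meets.
  Not every element is met, so the licensee fails to carry Stage II.2.
The complainant prevails on this issue.
— Issue III —
At Stage III.1 the complainant must meet the balance of probabilities (weight is at least 48): on (g) the weight is 44 (the licensee's 93 is given no effect), < 48, so (g) does not meet the standard.
  Not every element is met, so the complainant fails to carry Stage III.1.
The analysis ends at Stage III.1; the licensee prevails on this issue.
Per-issue: Issue I → licensee; Issue II → complainant; Issue III → licensee. The complainant must prevail on every issue; overall, the licensee prevails.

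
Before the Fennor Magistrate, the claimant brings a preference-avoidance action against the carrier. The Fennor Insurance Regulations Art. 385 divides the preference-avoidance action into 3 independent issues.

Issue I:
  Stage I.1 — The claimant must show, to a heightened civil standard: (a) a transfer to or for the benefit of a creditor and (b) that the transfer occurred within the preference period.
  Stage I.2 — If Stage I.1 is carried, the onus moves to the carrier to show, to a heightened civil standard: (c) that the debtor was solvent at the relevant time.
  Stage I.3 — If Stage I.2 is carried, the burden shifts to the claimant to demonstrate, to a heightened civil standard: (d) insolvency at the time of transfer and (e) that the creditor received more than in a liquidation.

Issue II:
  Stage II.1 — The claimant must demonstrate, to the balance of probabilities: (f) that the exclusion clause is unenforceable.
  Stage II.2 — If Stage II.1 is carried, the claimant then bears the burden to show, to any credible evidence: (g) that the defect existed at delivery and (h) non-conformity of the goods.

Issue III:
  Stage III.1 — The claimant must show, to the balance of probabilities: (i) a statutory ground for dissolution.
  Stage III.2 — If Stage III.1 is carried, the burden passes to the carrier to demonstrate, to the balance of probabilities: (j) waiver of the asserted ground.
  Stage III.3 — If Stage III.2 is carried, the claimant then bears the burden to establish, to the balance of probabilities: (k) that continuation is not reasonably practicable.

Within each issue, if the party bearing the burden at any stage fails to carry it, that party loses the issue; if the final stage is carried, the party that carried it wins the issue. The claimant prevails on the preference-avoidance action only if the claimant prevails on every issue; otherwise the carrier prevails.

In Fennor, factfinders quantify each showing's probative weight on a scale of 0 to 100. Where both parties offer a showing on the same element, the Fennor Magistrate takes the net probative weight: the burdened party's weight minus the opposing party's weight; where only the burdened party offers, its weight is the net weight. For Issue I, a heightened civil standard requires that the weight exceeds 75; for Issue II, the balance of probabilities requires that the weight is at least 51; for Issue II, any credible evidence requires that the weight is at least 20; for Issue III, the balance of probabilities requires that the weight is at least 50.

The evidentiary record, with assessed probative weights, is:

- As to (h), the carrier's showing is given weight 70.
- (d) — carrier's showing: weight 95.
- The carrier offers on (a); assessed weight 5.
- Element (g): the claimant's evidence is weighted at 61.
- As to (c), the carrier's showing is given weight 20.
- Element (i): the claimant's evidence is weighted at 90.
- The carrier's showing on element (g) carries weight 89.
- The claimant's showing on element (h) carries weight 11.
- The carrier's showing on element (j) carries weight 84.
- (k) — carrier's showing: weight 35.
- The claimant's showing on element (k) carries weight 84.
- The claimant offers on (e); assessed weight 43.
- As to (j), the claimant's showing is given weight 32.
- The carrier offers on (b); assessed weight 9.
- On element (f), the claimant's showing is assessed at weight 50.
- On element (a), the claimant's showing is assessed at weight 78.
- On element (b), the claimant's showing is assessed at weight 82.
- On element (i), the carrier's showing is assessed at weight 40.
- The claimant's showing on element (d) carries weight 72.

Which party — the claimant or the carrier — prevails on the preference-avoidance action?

carrier

— Issue I —
At Stage I.1 the claimant must meet a heightened civil standard (weight exceeds 75): on (a) the weight is 78 less the opposing 5 gives net 73, ≤ 75, so (a) does not meet the standard; on (b) the weight is 82 less the opposing 9 gives net 73, ≤ 75, so (b) does not meet the standard.
  The claimant does not carry Stage I.1.
So the carrier prevails on this issue.
— Issue II —
Stage II.1 — burden on claimant; standard: the balance of probabilities (weight is at least 51).
    (f): 50 < 51 [not met]
  Stage II.1 not carried; the claimant fails its burden.
So the carrier prevails on this issue.
— Issue III —
Stage III.1 (claimant, the balance of probabilities, weight is at least 50): (i) net 90−40=50 ≥ 50 — meets.
  The claimant carries Stage III.1; the carrier now bears the burden.
Stage III.2 (carrier, the balance of probabilities, weight is at least 50): (j) net 84−32=52 ≥ 50 — meets.
  The carrier carries Stage III.2; the claimant now bears the burden.
Stage III.3 (claimant, the balance of probabilities, weight is at least 50): (k) net 84−35=49 < 50 — fails.
  Stage III.3 not carried; the claimant fails its burden.
The analysis ends at Stage III.3; the carrier prevails on this issue.
Per-issue: Issue I → carrier; Issue II → carrier; Issue III → carrier. The claimant must prevail on every issue; overall, the carrier prevails.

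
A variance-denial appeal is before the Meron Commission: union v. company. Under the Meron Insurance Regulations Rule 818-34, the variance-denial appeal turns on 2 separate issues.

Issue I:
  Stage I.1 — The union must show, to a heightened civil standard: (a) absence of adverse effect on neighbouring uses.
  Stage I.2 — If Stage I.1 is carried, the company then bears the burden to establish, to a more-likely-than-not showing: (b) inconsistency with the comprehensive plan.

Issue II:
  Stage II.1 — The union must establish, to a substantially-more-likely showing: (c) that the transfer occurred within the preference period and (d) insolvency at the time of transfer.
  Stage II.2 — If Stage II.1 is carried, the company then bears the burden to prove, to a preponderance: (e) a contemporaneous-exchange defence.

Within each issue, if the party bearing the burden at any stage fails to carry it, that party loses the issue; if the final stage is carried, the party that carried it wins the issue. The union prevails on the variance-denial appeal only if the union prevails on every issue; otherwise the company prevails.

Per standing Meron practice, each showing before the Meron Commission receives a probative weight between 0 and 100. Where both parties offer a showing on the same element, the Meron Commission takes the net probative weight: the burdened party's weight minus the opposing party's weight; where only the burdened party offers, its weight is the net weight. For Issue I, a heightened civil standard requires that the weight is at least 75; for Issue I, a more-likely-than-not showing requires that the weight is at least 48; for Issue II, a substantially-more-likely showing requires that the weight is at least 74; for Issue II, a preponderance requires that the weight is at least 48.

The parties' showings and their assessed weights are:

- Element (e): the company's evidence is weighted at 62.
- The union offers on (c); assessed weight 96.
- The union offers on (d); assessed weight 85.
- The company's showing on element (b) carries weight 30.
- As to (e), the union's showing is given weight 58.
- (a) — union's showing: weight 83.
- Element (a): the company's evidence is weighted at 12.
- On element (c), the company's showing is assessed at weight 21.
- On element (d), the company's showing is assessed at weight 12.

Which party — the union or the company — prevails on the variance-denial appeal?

company

— Issue I —
Stage I.1 — burden on union; standard: a heightened civil standard (weight is at least 75).
    (a): 83 − 12 = 71 < 75 [not met]
  The union does not carry Stage I.1.
The company prevails on this issue.
— Issue II —
Stage II.1 — burden on union; standard: a substantially-more-likely showing (weight is at least 74).
    (c): 96 − 21 = 75 ≥ 74 [met]
    (d): 85 − 12 = 73 < 74 [not met]
  The union does not carry Stage II.1.
The company prevails on this issue.
Per-issue: Issue I → company; Issue II → company. The union must prevail on every issue; overall, the company prevails.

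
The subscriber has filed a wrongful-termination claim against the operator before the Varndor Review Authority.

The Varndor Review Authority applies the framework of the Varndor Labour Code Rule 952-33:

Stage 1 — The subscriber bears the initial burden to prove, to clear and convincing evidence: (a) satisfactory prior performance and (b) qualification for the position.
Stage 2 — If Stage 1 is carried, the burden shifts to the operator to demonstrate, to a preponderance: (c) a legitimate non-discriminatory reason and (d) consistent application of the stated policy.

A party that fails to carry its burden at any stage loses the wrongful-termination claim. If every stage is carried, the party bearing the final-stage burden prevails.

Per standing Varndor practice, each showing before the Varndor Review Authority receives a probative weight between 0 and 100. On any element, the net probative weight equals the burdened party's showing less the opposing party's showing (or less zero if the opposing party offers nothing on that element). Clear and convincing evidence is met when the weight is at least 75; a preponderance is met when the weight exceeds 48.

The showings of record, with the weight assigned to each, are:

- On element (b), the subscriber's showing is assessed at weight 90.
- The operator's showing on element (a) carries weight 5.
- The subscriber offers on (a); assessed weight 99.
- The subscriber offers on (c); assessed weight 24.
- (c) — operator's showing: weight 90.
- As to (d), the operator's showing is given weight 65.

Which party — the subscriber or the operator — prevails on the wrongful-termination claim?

operator

At Stage 1 the subscriber must meet clear and convincing evidence (weight is at least 75): on (a) the weight is 99 less the opposing 5 gives net 94, ≥ 75, so (a) meets the standard; on (b) the weight is 90, ≥ 75, so (b) meets the standard.
  All elements met. The burden passes to the operator.
At Stage 2 the operator must meet a preponderance (weight exceeds 48): on (c) the weight is 90 less the opposing 24 gives net 66, > 48, so (c) meets the standard; on (d) the weight is 65, which does exceed 48, so (d) meets the standard.
  The operator carries the last stage.
With every stage satisfied, the operator prevails.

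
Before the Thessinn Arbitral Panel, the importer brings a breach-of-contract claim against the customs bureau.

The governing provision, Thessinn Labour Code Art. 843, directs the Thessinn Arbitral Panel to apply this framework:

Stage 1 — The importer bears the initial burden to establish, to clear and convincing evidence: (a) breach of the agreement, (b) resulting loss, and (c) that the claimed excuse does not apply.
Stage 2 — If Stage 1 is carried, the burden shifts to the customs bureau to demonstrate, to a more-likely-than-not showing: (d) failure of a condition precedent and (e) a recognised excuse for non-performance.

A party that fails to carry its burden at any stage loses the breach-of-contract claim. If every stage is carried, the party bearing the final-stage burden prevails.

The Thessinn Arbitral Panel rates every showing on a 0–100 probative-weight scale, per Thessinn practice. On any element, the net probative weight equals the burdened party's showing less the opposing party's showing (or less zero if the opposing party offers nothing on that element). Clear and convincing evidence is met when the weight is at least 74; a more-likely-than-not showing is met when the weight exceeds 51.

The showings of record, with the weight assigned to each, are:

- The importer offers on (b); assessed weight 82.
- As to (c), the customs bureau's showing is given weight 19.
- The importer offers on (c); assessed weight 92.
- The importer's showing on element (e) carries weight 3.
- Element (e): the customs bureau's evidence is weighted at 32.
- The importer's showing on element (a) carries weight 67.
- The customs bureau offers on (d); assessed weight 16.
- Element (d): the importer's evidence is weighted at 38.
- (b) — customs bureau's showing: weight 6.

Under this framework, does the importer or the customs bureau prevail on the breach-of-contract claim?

Stage 1 (importer, clear and convincing evidence, weight is at least 74): (a) 67 < 74 — fails; (b) net 82−6=76 ≥ 74 — meets; (c) net 92−19=73 < 74 — fails.
  Not every element is met, so the importer fails to carry Stage 1.
So the customs bureau prevails.

customs bureau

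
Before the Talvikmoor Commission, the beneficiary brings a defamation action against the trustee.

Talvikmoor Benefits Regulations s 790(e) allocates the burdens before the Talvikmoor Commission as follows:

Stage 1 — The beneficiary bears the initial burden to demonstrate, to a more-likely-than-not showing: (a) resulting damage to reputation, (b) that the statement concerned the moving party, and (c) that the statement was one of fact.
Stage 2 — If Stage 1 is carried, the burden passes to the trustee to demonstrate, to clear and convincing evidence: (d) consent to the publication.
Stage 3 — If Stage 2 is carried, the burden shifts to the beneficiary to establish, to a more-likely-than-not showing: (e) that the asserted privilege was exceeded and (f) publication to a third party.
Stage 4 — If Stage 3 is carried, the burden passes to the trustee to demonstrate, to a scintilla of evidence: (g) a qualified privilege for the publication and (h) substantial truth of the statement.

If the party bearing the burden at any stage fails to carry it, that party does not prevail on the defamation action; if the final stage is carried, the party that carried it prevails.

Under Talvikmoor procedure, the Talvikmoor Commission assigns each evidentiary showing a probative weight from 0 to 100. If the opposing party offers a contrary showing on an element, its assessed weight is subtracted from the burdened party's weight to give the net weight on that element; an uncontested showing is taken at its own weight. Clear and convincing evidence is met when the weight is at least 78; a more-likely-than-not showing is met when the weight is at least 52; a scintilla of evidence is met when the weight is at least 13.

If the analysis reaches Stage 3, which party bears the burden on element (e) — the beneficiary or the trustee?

beneficiary

Stage 3's rule assigns the burden to the beneficiary (to a more-likely-than-not showing).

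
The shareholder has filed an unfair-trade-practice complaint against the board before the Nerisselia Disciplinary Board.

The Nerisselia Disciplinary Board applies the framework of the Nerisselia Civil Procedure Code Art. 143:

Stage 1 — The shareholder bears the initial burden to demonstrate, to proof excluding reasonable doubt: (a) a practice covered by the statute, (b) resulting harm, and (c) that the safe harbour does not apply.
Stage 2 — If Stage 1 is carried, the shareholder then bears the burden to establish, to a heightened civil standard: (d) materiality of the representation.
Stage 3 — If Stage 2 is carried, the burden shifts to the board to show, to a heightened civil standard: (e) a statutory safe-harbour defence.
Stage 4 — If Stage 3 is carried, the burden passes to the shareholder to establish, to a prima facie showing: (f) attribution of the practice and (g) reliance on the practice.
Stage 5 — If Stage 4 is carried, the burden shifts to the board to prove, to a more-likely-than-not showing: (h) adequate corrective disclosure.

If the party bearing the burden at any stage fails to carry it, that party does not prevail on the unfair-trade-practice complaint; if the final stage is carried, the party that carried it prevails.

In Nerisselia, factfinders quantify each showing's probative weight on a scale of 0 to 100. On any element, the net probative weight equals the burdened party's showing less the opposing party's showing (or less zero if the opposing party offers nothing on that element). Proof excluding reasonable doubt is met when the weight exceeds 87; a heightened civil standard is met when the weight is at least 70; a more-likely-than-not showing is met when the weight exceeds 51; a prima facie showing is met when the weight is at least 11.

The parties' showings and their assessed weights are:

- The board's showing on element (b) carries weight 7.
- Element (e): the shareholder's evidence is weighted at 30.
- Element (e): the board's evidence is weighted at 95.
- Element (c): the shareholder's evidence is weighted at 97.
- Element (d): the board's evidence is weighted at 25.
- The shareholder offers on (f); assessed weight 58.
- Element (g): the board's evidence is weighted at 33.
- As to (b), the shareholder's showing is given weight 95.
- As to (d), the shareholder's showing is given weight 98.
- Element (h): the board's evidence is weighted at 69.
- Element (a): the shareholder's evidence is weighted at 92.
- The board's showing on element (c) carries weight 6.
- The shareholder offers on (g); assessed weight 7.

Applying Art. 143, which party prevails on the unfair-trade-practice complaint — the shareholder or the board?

shareholder

At Stage 1 the shareholder must meet proof excluding reasonable doubt (weight exceeds 87): on (a) the weight is 92, > 87, so (a) meets the standard; on (b) the weight is 95 less the opposing 7 gives net 88, > 87, so (b) meets the standard; on (c) the weight is 97 less the opposing 6 gives net 91, > 87, so (c) meets the standard.
  Stage 1 carried; the burden remains with the shareholder.
At Stage 2 the shareholder must meet a heightened civil standard (weight is at least 70): on (d) the weight is 98 less the opposing 25 gives net 73, which does reach 70, so (d) meets the standard.
  All elements met. The burden passes to the board.
At Stage 3 the board must meet a heightened civil standard (weight is at least 70): on (e) the weight is 95 less the opposing 30 gives net 65, < 70, so (e) does not meet the standard.
  The board does not carry Stage 3.
The analysis ends at Stage 3; the shareholder prevails.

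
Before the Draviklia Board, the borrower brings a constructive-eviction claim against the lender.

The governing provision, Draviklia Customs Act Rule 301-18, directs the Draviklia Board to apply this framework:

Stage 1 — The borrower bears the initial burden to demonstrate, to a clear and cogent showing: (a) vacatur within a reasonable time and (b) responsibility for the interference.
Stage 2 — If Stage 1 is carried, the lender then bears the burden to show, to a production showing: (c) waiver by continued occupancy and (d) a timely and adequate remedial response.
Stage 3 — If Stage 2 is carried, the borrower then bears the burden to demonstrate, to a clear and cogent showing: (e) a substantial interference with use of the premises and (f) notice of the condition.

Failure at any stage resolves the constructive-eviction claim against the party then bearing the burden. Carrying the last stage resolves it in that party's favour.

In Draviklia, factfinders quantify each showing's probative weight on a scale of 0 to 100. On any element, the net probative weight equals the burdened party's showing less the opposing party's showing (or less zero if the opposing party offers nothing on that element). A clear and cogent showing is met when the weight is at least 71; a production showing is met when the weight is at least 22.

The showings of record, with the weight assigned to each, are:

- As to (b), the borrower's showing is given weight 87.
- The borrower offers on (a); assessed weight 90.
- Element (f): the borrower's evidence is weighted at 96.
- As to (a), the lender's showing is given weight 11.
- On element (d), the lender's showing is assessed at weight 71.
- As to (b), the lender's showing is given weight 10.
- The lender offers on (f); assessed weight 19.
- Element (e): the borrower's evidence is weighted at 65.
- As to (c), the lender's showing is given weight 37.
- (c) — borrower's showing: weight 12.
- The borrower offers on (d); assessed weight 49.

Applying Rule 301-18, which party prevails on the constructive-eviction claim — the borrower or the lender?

At Stage 1 the borrower must meet a clear and cogent showing (weight is at least 71): on (a) the weight is 90 less the opposing 11 gives net 79, which does reach 71, so (a) meets the standard; on (b) the weight is 87 less the opposing 10 gives net 77, ≥ 71, so (b) meets the standard.
  All elements met. The burden passes to the lender.
At Stage 2 the lender must meet a production showing (weight is at least 22): on (c) the weight is 37 less the opposing 12 gives net 25, ≥ 22, so (c) meets the standard; on (d) the weight is 71 less the opposing 49 gives net 22, which does reach 22, so (d) meets the standard.
  Stage 2 is satisfied; the onus moves to the borrower.
At Stage 3 the borrower must meet a clear and cogent showing (weight is at least 71): on (e) the weight is 65, which does not reach 71, so (e) does not meet the standard; on (f) the weight is 96 less the opposing 19 gives net 77, ≥ 71, so (f) meets the standard.
  Not every element is met, so the borrower fails to carry Stage 3.
The lender prevails.

lender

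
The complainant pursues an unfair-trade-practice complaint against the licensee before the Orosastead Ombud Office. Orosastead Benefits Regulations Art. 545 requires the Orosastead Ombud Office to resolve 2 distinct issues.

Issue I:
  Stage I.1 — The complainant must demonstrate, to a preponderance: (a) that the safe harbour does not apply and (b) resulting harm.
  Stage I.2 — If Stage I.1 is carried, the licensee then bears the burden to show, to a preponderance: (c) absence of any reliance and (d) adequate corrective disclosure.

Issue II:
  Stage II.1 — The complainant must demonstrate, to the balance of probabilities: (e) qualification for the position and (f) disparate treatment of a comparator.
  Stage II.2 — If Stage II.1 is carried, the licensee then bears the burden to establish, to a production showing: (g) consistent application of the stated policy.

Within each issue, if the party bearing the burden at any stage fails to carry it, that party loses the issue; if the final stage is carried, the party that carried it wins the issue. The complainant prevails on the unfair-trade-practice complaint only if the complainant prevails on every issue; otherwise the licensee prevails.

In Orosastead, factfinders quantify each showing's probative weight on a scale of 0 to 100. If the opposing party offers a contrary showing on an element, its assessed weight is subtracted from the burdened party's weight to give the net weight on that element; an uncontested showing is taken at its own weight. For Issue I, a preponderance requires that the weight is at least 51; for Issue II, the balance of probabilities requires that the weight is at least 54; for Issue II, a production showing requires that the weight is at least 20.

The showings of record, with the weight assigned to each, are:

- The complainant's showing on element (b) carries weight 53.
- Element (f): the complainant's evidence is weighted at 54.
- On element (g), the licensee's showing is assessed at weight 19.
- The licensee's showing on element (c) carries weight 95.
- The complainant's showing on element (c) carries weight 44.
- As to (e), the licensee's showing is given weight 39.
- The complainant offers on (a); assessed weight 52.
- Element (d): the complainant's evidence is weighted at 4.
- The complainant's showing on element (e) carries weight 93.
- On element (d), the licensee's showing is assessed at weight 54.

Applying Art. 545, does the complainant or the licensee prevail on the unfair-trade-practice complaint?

complainant

— Issue I —
Stage I.1 — burden on complainant; standard: a preponderance (weight is at least 51).
    (a): 52 ≥ 51 [met]
    (b): 53 ≥ 51 [met]
  All elements met. The burden passes to the licensee.
Stage I.2 — burden on licensee; standard: a preponderance (weight is at least 51).
    (c): 95 − 44 = 51 ≥ 51 [met]
    (d): 54 − 4 = 50 < 51 [not met]
  Stage I.2 not carried; the licensee fails its burden.
The complainant prevails on this issue.
— Issue II —
At Stage II.1 the complainant must meet the balance of probabilities (weight is at least 54): on (e) the weight is 93 less the opposing 39 gives net 54, which does reach 54, so (e) meets the standard; on (f) the weight is 54, ≥ 54, so (f) meets the standard.
  Stage II.1 is satisfied; the onus moves to the licensee.
At Stage II.2 the licensee must meet a production showing (weight is at least 20): on (g) the weight is 19, < 20, so (g) does not meet the standard.
  Stage II.2 not carried; the licensee fails its burden.
So the complainant prevails on this issue.
Per-issue: Issue I → complainant; Issue II → complainant. The complainant must prevail on every issue; overall, the complainant prevails.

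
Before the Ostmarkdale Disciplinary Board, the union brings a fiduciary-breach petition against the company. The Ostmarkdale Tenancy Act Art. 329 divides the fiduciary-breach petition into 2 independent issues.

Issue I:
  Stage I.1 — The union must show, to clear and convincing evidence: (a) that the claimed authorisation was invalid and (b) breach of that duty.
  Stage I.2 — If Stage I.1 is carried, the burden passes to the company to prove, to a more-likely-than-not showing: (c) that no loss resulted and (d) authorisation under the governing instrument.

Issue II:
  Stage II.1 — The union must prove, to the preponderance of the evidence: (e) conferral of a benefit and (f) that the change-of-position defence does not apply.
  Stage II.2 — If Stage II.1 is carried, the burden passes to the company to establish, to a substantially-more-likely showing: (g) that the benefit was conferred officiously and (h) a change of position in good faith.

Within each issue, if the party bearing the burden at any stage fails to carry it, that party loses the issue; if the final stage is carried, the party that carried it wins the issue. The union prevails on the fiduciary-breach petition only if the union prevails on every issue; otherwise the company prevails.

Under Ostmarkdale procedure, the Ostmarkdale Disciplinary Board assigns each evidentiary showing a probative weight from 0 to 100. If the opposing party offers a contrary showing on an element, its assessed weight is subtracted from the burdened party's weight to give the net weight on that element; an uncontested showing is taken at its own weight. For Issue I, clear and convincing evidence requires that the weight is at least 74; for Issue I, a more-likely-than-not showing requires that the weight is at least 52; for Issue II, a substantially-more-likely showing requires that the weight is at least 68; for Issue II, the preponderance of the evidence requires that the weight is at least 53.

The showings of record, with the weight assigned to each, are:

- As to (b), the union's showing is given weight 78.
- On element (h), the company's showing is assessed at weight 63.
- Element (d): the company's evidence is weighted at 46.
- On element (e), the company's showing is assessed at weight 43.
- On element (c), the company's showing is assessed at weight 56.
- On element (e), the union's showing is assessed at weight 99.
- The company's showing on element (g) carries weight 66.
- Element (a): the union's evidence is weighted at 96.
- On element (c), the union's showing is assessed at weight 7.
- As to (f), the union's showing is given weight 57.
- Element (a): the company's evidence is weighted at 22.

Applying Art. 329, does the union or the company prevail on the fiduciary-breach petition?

— Issue I —
Stage I.1 (union, clear and convincing evidence, weight is at least 74): (a) net 96−22=74 ≥ 74 — meets; (b) 78 ≥ 74 — meets.
  Stage I.1 carried; the burden shifts to the company.
Stage I.2 (company, a more-likely-than-not showing, weight is at least 52): (c) net 56−7=49 < 52 — fails; (d) 46 < 52 — fails.
  Stage I.2 not carried; the company fails its burden.
So the union prevails on this issue.
— Issue II —
At Stage II.1 the union must meet the preponderance of the evidence (weight is at least 53): on (e) the weight is 99 less the opposing 43 gives net 56, ≥ 53, so (e) meets the standard; on (f) the weight is 57, ≥ 53, so (f) meets the standard.
  All elements met. The burden passes to the company.
At Stage II.2 the company must meet a substantially-more-likely showing (weight is at least 68): on (g) the weight is 66, < 68, so (g) does not meet the standard; on (h) the weight is 63, which does not reach 68, so (h) does not meet the standard.
  Not every element is met, so the company fails to carry Stage II.2.
The analysis ends at Stage II.2; the union prevails on this issue.
Per-issue: Issue I → union; Issue II → union. The union must prevail on every issue; overall, the union prevails.

union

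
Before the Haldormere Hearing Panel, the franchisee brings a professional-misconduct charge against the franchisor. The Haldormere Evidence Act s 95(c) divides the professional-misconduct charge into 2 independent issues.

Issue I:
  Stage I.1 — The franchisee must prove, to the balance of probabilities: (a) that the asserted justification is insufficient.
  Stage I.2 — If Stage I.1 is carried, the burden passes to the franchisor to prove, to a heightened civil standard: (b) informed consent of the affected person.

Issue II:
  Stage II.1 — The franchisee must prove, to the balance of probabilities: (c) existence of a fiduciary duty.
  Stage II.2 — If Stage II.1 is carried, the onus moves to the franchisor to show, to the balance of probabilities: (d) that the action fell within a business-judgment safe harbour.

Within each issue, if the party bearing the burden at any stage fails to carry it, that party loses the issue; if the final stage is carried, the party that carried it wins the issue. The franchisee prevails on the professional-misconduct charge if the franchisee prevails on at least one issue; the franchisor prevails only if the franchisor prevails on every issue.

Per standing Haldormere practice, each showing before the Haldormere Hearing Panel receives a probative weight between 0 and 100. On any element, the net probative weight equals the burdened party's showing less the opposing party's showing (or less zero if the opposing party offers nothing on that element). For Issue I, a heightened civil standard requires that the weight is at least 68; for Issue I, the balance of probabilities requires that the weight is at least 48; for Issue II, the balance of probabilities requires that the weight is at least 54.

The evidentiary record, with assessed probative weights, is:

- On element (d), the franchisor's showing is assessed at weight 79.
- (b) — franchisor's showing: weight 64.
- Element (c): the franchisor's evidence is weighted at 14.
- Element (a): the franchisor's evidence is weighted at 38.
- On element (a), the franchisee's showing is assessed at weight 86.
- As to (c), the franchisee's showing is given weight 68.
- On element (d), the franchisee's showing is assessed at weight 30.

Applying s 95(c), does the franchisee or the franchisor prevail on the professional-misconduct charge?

— Issue I —
Stage I.1 — burden on franchisee; standard: the balance of probabilities (weight is at least 48).
    (a): 86 − 38 = 48 ≥ 48 [met]
  The franchisee carries Stage I.1; the franchisor now bears the burden.
Stage I.2 — burden on franchisor; standard: a heightened civil standard (weight is at least 68).
    (b): 64 < 68 [not met]
  Stage I.2 not carried; the franchisor fails its burden.
So the franchisee prevails on this issue.
— Issue II —
Stage II.1 (franchisee, the balance of probabilities, weight is at least 54): (c) net 68−14=54 ≥ 54 — meets.
  Stage II.1 carried; the burden shifts to the franchisor.
Stage II.2 (franchisor, the balance of probabilities, weight is at least 54): (d) net 79−30=49 < 54 — fails.
  The franchisor does not carry Stage II.2.
The franchisee prevails on this issue.
Per-issue: Issue I → franchisee; Issue II → franchisee. The franchisee must prevail on at least one issue; overall, the franchisee prevails.

franchisee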